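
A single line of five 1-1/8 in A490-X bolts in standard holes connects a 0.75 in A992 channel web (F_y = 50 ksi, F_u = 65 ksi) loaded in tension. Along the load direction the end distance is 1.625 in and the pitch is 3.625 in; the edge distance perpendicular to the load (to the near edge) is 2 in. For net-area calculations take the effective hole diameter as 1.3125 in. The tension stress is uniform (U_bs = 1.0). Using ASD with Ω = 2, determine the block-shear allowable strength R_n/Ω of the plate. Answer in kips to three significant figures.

Shear plane L_v = 1.625 + 4·3.625 = 16.12 in; A_gv = 16.12 × 0.75 = 12.09 in².
A_nv = (16.12 − 4.5·1.3125) × 0.75 = 7.664 in².
A_nt = (2 − 0.5·1.3125) × 0.75 = 1.008 in².
0.6 F_u A_nv = 298.9 kips; 0.6 F_y A_gv = 362.8 kips → shear rupture governs the shear term.
R_n = 298.9 + 1.0 × 65 × 1.008 = 364.4 kips.
Allowable strength R_n/Ω = 364.4 / 2 = 182 kips.

182 kips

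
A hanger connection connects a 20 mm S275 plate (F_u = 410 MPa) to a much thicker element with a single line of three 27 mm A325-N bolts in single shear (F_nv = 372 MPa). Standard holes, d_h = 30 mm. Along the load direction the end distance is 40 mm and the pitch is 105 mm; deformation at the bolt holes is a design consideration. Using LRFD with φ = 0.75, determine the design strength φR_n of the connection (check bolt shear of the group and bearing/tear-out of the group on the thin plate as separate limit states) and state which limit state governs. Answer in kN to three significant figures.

479 kN (bolt shear governs)

Bolt shear: A_b = π·27²/4 = 572.6 mm²; R_n = 372 × 572.6 × 3 × 1 / 1000 = 639 kN → 0.75 × 639 = 479 kN.
Bearing (1.2 l_c t F_u ≤ 2.4 d t F_u): upper limit = 2.4·27·20·410 / 1000 = 531.4 kN.
  Edge l_c = 40 − 30/2 = 25 → r_n = 246 kN; interior l_c = 105 − 30 = 75 → r_n = 531.4 kN.
  R_n,bearing = 1·246 + 2·531.4 = 1309 kN → 0.75 × 1309 = 982 kN.
Bolt shear governs: 479 kN.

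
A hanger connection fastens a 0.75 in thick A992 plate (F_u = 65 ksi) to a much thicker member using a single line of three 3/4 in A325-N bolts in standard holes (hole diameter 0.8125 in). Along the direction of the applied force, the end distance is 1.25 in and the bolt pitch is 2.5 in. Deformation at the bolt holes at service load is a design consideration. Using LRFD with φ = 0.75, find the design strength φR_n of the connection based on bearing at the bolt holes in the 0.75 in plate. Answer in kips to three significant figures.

169 kips

Per bolt r_n = 1.2 l_c t F_u ≤ 2.4 d t F_u; upper limit = 2.4 × 0.75 × 0.75 × 65 = 87.75 kips.
Edge bolt: l_c = 1.25 − 0.8125/2 = 0.8438 in → 1.2 × 0.8438 × 0.75 × 65 = 49.36 → r_n = 49.36 kips.
Interior bolts: l_c = 2.5 − 0.8125 = 1.688 in → 1.2 × 1.688 × 0.75 × 65 = 98.72 → r_n = 87.75 kips.
R_n = 1 × 49.36 + 2 × 87.75 = 224.9 kips.
Design strength φR_n = 0.75 × 224.9 = 169 kips.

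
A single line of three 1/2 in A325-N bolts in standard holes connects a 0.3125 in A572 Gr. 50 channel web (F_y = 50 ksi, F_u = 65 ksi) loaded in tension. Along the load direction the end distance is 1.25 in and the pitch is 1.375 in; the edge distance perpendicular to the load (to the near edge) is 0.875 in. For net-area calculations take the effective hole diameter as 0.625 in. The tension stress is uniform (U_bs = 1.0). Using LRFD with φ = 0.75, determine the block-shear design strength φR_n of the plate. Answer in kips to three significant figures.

Shear plane L_v = 1.25 + 2·1.375 = 4 in; A_gv = 4 × 0.3125 = 1.25 in².
A_nv = (4 − 2.5·0.625) × 0.3125 = 0.7617 in².
A_nt = (0.875 − 0.5·0.625) × 0.3125 = 0.1758 in².
0.6 F_u A_nv = 29.71 kips; 0.6 F_y A_gv = 37.5 kips → shear rupture governs the shear term.
R_n = 29.71 + 1.0 × 65 × 0.1758 = 41.13 kips.
Design strength φR_n = 0.75 × 41.13 = 30.8 kips.

30.8 kips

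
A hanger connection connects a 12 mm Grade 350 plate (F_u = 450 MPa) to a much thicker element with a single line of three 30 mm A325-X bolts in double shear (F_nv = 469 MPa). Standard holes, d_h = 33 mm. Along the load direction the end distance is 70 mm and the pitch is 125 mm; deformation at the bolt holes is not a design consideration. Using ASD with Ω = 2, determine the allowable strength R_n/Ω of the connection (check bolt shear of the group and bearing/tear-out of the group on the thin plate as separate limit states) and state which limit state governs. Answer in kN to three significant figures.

Bolt shear: A_b = π·30²/4 = 706.9 mm²; R_n = 469 × 706.9 × 3 × 2 / 1000 = 1989 kN → 1989 / 2 = 995 kN.
Bearing (1.5 l_c t F_u ≤ 3.0 d t F_u): upper limit = 3.0·30·12·450 / 1000 = 486 kN.
  Edge l_c = 70 − 33/2 = 53.5 → r_n = 433.4 kN; interior l_c = 125 − 33 = 92 → r_n = 486 kN.
  R_n,bearing = 1·433.4 + 2·486 = 1405 kN → 1405 / 2 = 703 kN.
Bearing governs: 703 kN.

703 kN (bearing governs)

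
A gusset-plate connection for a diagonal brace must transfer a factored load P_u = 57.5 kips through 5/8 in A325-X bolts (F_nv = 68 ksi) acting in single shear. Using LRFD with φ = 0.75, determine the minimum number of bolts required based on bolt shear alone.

4 bolts

A_b = π·0.625²/4 = 0.3068 in².
Per-bolt design strength φR_n = 0.75 × 68 × 0.3068 × 1 = 15.65 kips.
n ≥ 57.5 / 15.65 = 3.675 → use 4 bolts.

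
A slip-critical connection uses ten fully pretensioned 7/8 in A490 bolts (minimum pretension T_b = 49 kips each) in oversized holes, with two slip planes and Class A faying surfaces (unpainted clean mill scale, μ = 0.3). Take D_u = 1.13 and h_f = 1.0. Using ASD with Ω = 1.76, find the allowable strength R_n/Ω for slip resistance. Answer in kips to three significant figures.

189 kips

R_n = μ · D_u · h_f · T_b · n_s · n_b = 0.3 × 1.13 × 1.0 × 49 × 2 × 10 = 332.2 kips.
Allowable strength R_n/Ω = 332.2 / 1.76 = 189 kips.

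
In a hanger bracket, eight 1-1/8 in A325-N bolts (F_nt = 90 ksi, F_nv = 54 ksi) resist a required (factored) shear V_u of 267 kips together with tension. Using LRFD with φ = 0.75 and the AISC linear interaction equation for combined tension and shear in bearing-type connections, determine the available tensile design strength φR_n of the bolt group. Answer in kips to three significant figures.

A_b = π·1.125²/4 = 0.994 in²; f_rv = 267 / (8 × 0.994) = 33.58 ksi.
F'_nt = 1.3 F_nt − (F_nt / φF_nv) f_rv = 1.3·90 − (90/(0.75·54))·33.58 = 42.39 ksi, capped at F_nt → F'_nt = 42.39 ksi.
R_n = F'_nt · A_b · n = 42.39 × 0.994 × 8 = 337.1 kips.
Design strength φR_n = 0.75 × 337.1 = 253 kips.

253 kips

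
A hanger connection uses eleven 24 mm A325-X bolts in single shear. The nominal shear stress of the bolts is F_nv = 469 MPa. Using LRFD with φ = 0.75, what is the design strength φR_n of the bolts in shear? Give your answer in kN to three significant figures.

A_b = π × 24² / 4 = 452.4 mm².
R_n = F_nv · A_b · n · n_s = 469 × 452.4 × 11 × 1 / 1000 = 2334 kN.
Design strength φR_n = 0.75 × 2334 = 1750 kN.

1750 kN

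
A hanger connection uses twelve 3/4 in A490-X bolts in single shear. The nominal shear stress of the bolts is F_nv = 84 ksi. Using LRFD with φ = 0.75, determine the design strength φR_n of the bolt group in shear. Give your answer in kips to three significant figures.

A_b = π × 0.75² / 4 = 0.4418 in².
R_n = F_nv · A_b · n · n_s = 84 × 0.4418 × 12 × 1 = 445.3 kips.
Design strength φR_n = 0.75 × 445.3 = 334 kips.

334 kips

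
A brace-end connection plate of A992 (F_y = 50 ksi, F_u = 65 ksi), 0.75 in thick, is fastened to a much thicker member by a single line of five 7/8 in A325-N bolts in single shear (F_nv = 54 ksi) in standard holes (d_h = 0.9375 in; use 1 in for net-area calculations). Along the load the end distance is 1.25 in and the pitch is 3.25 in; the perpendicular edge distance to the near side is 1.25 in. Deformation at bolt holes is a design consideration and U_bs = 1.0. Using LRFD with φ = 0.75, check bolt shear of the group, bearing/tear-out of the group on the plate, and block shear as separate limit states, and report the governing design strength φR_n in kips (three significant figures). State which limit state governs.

Bolt shear: A_b = π·0.875²/4 = 0.6013 in²; R_n = 54 × 0.6013 × 5 × 1 = 162.4 kips → 0.75 × 162.4 = 122 kips.
Bearing: edge l_c = 0.7812, r_n = 45.7 kips; interior l_c = 2.312, r_n = 102.4 kips; R_n = 45.7 + 4·102.4 = 455.2 kips → 341 kips.
Block shear: A_gv = 10.69, A_nv = 7.312, A_nt = 0.5625 in²; R_n = min(0.6F_uA_nv, 0.6F_yA_gv) + U_bs·F_u·A_nt = 321.8 kips → 241 kips.
Bolt shear governs: 122 kips.

122 kips (bolt shear governs)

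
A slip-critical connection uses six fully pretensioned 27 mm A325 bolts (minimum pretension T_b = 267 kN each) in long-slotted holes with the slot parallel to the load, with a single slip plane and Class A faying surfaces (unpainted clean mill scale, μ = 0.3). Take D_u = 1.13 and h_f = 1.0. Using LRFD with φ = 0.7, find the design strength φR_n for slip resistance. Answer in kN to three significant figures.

R_n = μ · D_u · h_f · T_b · n_s · n_b = 0.3 × 1.13 × 1.0 × 267 × 1 × 6 = 543.1 kN.
Design strength φR_n = 0.7 × 543.1 = 380 kN.

380 kN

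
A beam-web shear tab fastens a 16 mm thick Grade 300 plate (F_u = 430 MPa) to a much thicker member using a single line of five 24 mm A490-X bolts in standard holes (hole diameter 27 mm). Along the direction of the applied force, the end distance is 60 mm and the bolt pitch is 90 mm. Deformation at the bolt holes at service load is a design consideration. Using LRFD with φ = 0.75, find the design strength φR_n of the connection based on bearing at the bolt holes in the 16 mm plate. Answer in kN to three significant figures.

Per bolt r_n = 1.2 l_c t F_u ≤ 2.4 d t F_u; upper limit = 2.4 × 24 × 16 × 430 / 1000 = 396.3 kN.
Edge bolt: l_c = 60 − 27/2 = 46.5 mm → 1.2 × 46.5 × 16 × 430 / 1000 = 383.9 → r_n = 383.9 kN.
Interior bolts: l_c = 90 − 27 = 63 mm → 1.2 × 63 × 16 × 430 / 1000 = 520.1 → r_n = 396.3 kN.
R_n = 1 × 383.9 + 4 × 396.3 = 1969 kN.
Design strength φR_n = 0.75 × 1969 = 1480 kN.

1480 kN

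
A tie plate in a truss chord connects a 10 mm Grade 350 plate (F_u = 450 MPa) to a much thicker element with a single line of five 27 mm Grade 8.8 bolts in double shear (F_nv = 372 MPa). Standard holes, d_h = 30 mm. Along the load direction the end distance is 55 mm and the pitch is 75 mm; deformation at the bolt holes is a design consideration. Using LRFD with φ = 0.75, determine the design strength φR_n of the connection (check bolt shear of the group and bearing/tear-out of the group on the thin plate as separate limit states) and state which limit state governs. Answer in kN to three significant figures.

Bolt shear: A_b = π·27²/4 = 572.6 mm²; R_n = 372 × 572.6 × 5 × 2 / 1000 = 2130 kN → 0.75 × 2130 = 1600 kN.
Bearing (1.2 l_c t F_u ≤ 2.4 d t F_u): upper limit = 2.4·27·10·450 / 1000 = 291.6 kN.
  Edge l_c = 55 − 30/2 = 40 → r_n = 216 kN; interior l_c = 75 − 30 = 45 → r_n = 243 kN.
  R_n,bearing = 1·216 + 4·243 = 1188 kN → 0.75 × 1188 = 891 kN.
Bearing governs: 891 kN.

891 kN (bearing governs)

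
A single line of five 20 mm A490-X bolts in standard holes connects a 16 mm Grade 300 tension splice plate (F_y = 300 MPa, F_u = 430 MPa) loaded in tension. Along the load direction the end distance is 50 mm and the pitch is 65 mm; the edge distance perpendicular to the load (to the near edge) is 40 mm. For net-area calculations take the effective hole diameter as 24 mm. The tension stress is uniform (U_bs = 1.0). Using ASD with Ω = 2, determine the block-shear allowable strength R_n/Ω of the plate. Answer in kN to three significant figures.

Shear plane L_v = 50 + 4·65 = 310 mm; A_gv = 310 × 16 = 4960 mm².
A_nv = (310 − 4.5·24) × 16 = 3232 mm².
A_nt = (40 − 0.5·24) × 16 = 448 mm².
0.6 F_u A_nv = 833.9 kN; 0.6 F_y A_gv = 892.8 kN → shear rupture governs the shear term.
R_n = 833.9 + 1.0 × 430 × 448 / 1000 = 1026 kN.
Allowable strength R_n/Ω = 1026 / 2 = 513 kN.

513 kN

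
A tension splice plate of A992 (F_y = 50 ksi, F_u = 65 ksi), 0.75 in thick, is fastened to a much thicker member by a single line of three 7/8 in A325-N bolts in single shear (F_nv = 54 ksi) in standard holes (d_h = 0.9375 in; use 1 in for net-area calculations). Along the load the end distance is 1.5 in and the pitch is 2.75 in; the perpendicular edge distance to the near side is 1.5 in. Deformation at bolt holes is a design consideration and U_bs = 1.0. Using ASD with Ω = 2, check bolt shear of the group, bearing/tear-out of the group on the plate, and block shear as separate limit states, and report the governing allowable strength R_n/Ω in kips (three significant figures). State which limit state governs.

Bolt shear: A_b = π·0.875²/4 = 0.6013 in²; R_n = 54 × 0.6013 × 3 × 1 = 97.41 kips → 97.41 / 2 = 48.7 kips.
Bearing: edge l_c = 1.031, r_n = 60.33 kips; interior l_c = 1.812, r_n = 102.4 kips; R_n = 60.33 + 2·102.4 = 265.1 kips → 133 kips.
Block shear: A_gv = 5.25, A_nv = 3.375, A_nt = 0.75 in²; R_n = min(0.6F_uA_nv, 0.6F_yA_gv) + U_bs·F_u·A_nt = 180.4 kips → 90.2 kips.
Bolt shear governs: 48.7 kips.

48.7 kips (bolt shear governs)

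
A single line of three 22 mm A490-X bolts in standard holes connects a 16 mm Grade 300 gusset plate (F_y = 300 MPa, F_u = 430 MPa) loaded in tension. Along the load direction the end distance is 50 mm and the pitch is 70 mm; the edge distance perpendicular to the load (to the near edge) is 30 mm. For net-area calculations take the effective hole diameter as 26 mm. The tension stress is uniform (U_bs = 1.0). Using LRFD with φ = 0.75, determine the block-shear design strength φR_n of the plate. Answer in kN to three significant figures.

475 kN

Shear plane L_v = 50 + 2·70 = 190 mm; A_gv = 190 × 16 = 3040 mm².
A_nv = (190 − 2.5·26) × 16 = 2000 mm².
A_nt = (30 − 0.5·26) × 16 = 272 mm².
0.6 F_u A_nv = 516 kN; 0.6 F_y A_gv = 547.2 kN → shear rupture governs the shear term.
R_n = 516 + 1.0 × 430 × 272 / 1000 = 633 kN.
Design strength φR_n = 0.75 × 633 = 475 kN.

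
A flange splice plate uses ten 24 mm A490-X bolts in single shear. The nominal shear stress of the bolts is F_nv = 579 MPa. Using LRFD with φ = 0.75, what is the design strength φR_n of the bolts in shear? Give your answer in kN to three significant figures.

A_b = π × 24² / 4 = 452.4 mm².
R_n = F_nv · A_b · n · n_s = 579 × 452.4 × 10 × 1 / 1000 = 2619 kN.
Design strength φR_n = 0.75 × 2619 = 1960 kN.

1960 kN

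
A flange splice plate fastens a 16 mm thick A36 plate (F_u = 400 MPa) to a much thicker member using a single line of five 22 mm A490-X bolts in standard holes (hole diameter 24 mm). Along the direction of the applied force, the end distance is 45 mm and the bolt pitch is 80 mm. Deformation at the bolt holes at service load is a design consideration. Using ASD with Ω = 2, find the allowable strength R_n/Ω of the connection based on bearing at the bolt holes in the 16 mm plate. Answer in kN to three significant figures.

Per bolt r_n = 1.2 l_c t F_u ≤ 2.4 d t F_u; upper limit = 2.4 × 22 × 16 × 400 / 1000 = 337.9 kN.
Edge bolt: l_c = 45 − 24/2 = 33 mm → 1.2 × 33 × 16 × 400 / 1000 = 253.4 → r_n = 253.4 kN.
Interior bolts: l_c = 80 − 24 = 56 mm → 1.2 × 56 × 16 × 400 / 1000 = 430.1 → r_n = 337.9 kN.
R_n = 1 × 253.4 + 4 × 337.9 = 1605 kN.
Allowable strength R_n/Ω = 1605 / 2 = 803 kN.

803 kN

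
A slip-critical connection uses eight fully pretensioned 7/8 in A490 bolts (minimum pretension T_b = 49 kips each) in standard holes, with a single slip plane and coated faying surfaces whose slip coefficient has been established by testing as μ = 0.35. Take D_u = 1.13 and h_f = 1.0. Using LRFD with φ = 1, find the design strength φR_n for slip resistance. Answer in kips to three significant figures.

155 kips

R_n = μ · D_u · h_f · T_b · n_s · n_b = 0.35 × 1.13 × 1.0 × 49 × 1 × 8 = 155 kips.
Design strength φR_n = 1 × 155 = 155 kips.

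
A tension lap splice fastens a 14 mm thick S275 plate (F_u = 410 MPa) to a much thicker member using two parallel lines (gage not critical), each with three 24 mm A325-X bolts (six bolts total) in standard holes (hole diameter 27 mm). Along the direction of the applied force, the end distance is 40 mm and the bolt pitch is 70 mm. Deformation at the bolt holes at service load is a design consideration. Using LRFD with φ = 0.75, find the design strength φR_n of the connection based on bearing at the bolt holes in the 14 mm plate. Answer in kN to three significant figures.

Per bolt r_n = 1.2 l_c t F_u ≤ 2.4 d t F_u; upper limit = 2.4 × 24 × 14 × 410 / 1000 = 330.6 kN.
Edge bolt: l_c = 40 − 27/2 = 26.5 mm → 1.2 × 26.5 × 14 × 410 / 1000 = 182.5 → r_n = 182.5 kN.
Interior bolts: l_c = 70 − 27 = 43 mm → 1.2 × 43 × 14 × 410 / 1000 = 296.2 → r_n = 296.2 kN.
R_n = 2 × 182.5 + 4 × 296.2 = 1550 kN.
Design strength φR_n = 0.75 × 1550 = 1160 kN.

1160 kN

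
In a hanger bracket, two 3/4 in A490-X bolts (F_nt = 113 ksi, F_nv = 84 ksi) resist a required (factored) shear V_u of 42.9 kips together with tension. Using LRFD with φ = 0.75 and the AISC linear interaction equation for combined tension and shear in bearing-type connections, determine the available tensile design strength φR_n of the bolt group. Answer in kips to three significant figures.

A_b = π·0.75²/4 = 0.4418 in²; f_rv = 42.9 / (2 × 0.4418) = 48.55 ksi.
F'_nt = 1.3 F_nt − (F_nt / φF_nv) f_rv = 1.3·113 − (113/(0.75·84))·48.55 = 59.81 ksi, capped at F_nt → F'_nt = 59.81 ksi.
R_n = F'_nt · A_b · n = 59.81 × 0.4418 × 2 = 52.85 kips.
Design strength φR_n = 0.75 × 52.85 = 39.6 kips.

39.6 kips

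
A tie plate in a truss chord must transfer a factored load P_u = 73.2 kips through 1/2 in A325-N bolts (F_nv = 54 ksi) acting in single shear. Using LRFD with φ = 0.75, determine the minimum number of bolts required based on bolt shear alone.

10 bolts

A_b = π·0.5²/4 = 0.1963 in².
Per-bolt design strength φR_n = 0.75 × 54 × 0.1963 × 1 = 7.952 kips.
n ≥ 73.2 / 7.952 = 9.205 → use 10 bolts.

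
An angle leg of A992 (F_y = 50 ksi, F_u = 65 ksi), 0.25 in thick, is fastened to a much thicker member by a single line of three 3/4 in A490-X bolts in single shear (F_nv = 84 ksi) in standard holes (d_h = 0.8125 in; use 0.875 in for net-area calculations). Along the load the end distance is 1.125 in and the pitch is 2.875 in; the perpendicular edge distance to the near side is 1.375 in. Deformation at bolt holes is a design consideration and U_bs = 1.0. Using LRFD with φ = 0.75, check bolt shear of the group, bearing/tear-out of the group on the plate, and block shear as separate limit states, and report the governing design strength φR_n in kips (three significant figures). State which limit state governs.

45.7 kips (block shear governs)

Bolt shear: A_b = π·0.75²/4 = 0.4418 in²; R_n = 84 × 0.4418 × 3 × 1 = 111.3 kips → 0.75 × 111.3 = 83.5 kips.
Bearing: edge l_c = 0.7188, r_n = 14.02 kips; interior l_c = 2.062, r_n = 29.25 kips; R_n = 14.02 + 2·29.25 = 72.52 kips → 54.4 kips.
Block shear: A_gv = 1.719, A_nv = 1.172, A_nt = 0.2344 in²; R_n = min(0.6F_uA_nv, 0.6F_yA_gv) + U_bs·F_u·A_nt = 60.94 kips → 45.7 kips.
Block shear governs: 45.7 kips.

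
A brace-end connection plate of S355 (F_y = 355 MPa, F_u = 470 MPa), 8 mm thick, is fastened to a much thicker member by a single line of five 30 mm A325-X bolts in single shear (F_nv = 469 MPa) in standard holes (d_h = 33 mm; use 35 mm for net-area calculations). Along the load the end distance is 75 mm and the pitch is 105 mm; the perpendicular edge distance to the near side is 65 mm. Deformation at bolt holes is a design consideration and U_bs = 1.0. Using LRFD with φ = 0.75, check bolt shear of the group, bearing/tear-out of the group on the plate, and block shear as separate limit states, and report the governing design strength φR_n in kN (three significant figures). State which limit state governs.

Bolt shear: A_b = π·30²/4 = 706.9 mm²; R_n = 469 × 706.9 × 5 × 1 / 1000 = 1658 kN → 0.75 × 1658 = 1240 kN.
Bearing: edge l_c = 58.5, r_n = 264 kN; interior l_c = 72, r_n = 270.7 kN; R_n = 264 + 4·270.7 = 1347 kN → 1010 kN.
Block shear: A_gv = 3960, A_nv = 2700, A_nt = 380 mm²; R_n = min(0.6F_uA_nv, 0.6F_yA_gv) + U_bs·F_u·A_nt = 940 kN → 705 kN.
Block shear governs: 705 kN.

705 kN (block shear governs)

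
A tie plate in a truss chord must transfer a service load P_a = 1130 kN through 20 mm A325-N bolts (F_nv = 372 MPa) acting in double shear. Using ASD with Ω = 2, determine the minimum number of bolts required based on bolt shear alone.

A_b = π·20²/4 = 314.2 mm².
Per-bolt allowable strength R_n/Ω = 372 × 314.2 × 2 / 1000 / 2 = 116.9 kN.
n ≥ 1130 / 116.9 = 9.669 → use 10 bolts.

10 bolts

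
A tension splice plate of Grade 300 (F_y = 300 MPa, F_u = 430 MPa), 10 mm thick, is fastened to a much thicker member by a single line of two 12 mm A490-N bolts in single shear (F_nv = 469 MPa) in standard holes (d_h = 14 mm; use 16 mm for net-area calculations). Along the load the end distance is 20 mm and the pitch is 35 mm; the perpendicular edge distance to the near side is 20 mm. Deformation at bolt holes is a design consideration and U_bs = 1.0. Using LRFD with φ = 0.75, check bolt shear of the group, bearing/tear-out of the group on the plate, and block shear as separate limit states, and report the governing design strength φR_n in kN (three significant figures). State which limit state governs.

Bolt shear: A_b = π·12²/4 = 113.1 mm²; R_n = 469 × 113.1 × 2 × 1 / 1000 = 106.1 kN → 0.75 × 106.1 = 79.6 kN.
Bearing: edge l_c = 13, r_n = 67.08 kN; interior l_c = 21, r_n = 108.4 kN; R_n = 67.08 + 1·108.4 = 175.4 kN → 132 kN.
Block shear: A_gv = 550, A_nv = 310, A_nt = 120 mm²; R_n = min(0.6F_uA_nv, 0.6F_yA_gv) + U_bs·F_u·A_nt = 131.6 kN → 98.7 kN.
Bolt shear governs: 79.6 kN.

79.6 kN (bolt shear governs)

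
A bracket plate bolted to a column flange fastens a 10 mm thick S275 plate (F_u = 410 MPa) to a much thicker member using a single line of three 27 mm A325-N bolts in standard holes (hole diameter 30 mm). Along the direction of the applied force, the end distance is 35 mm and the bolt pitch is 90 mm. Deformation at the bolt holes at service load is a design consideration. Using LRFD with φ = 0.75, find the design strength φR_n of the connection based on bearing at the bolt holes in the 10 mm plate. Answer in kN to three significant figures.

472 kN

Per bolt r_n = 1.2 l_c t F_u ≤ 2.4 d t F_u; upper limit = 2.4 × 27 × 10 × 410 / 1000 = 265.7 kN.
Edge bolt: l_c = 35 − 30/2 = 20 mm → 1.2 × 20 × 10 × 410 / 1000 = 98.4 → r_n = 98.4 kN.
Interior bolts: l_c = 90 − 30 = 60 mm → 1.2 × 60 × 10 × 410 / 1000 = 295.2 → r_n = 265.7 kN.
R_n = 1 × 98.4 + 2 × 265.7 = 629.8 kN.
Design strength φR_n = 0.75 × 629.8 = 472 kN.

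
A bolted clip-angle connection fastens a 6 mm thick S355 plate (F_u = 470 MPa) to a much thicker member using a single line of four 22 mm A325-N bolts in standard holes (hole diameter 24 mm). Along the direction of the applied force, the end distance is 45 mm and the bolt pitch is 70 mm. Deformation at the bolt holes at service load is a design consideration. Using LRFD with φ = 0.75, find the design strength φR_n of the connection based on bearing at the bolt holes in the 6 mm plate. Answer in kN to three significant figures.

Per bolt r_n = 1.2 l_c t F_u ≤ 2.4 d t F_u; upper limit = 2.4 × 22 × 6 × 470 / 1000 = 148.9 kN.
Edge bolt: l_c = 45 − 24/2 = 33 mm → 1.2 × 33 × 6 × 470 / 1000 = 111.7 → r_n = 111.7 kN.
Interior bolts: l_c = 70 − 24 = 46 mm → 1.2 × 46 × 6 × 470 / 1000 = 155.7 → r_n = 148.9 kN.
R_n = 1 × 111.7 + 3 × 148.9 = 558.4 kN.
Design strength φR_n = 0.75 × 558.4 = 419 kN.

419 kN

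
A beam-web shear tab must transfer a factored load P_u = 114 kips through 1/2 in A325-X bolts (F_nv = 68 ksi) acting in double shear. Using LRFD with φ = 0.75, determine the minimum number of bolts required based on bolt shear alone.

6 bolts

A_b = π·0.5²/4 = 0.1963 in².
Per-bolt design strength φR_n = 0.75 × 68 × 0.1963 × 2 = 20.03 kips.
n ≥ 114 / 20.03 = 5.692 → use 6 bolts.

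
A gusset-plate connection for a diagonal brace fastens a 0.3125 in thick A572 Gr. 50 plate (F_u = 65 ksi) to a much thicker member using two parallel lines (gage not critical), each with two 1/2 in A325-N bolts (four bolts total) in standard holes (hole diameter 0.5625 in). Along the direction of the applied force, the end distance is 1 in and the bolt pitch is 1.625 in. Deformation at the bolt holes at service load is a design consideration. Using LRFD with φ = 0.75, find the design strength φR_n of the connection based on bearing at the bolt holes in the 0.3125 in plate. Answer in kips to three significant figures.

Per bolt r_n = 1.2 l_c t F_u ≤ 2.4 d t F_u; upper limit = 2.4 × 0.5 × 0.3125 × 65 = 24.38 kips.
Edge bolt: l_c = 1 − 0.5625/2 = 0.7188 in → 1.2 × 0.7188 × 0.3125 × 65 = 17.52 → r_n = 17.52 kips.
Interior bolts: l_c = 1.625 − 0.5625 = 1.062 in → 1.2 × 1.062 × 0.3125 × 65 = 25.9 → r_n = 24.38 kips.
R_n = 2 × 17.52 + 2 × 24.38 = 83.79 kips.
Design strength φR_n = 0.75 × 83.79 = 62.8 kips.

62.8 kips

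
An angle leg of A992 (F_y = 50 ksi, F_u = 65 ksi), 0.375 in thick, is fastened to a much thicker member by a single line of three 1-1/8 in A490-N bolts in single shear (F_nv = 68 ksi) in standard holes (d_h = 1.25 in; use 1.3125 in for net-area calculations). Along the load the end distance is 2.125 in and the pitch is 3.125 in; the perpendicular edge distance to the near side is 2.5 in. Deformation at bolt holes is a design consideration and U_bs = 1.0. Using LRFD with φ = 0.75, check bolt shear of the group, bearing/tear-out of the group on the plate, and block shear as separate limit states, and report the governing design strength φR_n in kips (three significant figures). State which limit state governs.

89.6 kips (block shear governs)

Bolt shear: A_b = π·1.125²/4 = 0.994 in²; R_n = 68 × 0.994 × 3 × 1 = 202.8 kips → 0.75 × 202.8 = 152 kips.
Bearing: edge l_c = 1.5, r_n = 43.87 kips; interior l_c = 1.875, r_n = 54.84 kips; R_n = 43.87 + 2·54.84 = 153.6 kips → 115 kips.
Block shear: A_gv = 3.141, A_nv = 1.91, A_nt = 0.6914 in²; R_n = min(0.6F_uA_nv, 0.6F_yA_gv) + U_bs·F_u·A_nt = 119.4 kips → 89.6 kips.
Block shear governs: 89.6 kips.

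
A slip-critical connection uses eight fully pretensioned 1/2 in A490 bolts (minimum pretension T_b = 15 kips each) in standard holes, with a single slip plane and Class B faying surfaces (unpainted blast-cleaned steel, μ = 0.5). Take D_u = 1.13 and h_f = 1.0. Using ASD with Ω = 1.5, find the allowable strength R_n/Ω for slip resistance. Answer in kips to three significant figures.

45.2 kips

R_n = μ · D_u · h_f · T_b · n_s · n_b = 0.5 × 1.13 × 1.0 × 15 × 1 × 8 = 67.8 kips.
Allowable strength R_n/Ω = 67.8 / 1.5 = 45.2 kips.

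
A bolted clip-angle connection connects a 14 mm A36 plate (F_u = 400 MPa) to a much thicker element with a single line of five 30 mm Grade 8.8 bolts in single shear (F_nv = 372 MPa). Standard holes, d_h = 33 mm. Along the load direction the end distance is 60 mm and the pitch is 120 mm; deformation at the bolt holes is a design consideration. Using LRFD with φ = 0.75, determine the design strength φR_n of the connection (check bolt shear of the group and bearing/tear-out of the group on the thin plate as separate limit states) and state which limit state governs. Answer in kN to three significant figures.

986 kN (bolt shear governs)

Bolt shear: A_b = π·30²/4 = 706.9 mm²; R_n = 372 × 706.9 × 5 × 1 / 1000 = 1315 kN → 0.75 × 1315 = 986 kN.
Bearing (1.2 l_c t F_u ≤ 2.4 d t F_u): upper limit = 2.4·30·14·400 / 1000 = 403.2 kN.
  Edge l_c = 60 − 33/2 = 43.5 → r_n = 292.3 kN; interior l_c = 120 − 33 = 87 → r_n = 403.2 kN.
  R_n,bearing = 1·292.3 + 4·403.2 = 1905 kN → 0.75 × 1905 = 1430 kN.
Bolt shear governs: 986 kN.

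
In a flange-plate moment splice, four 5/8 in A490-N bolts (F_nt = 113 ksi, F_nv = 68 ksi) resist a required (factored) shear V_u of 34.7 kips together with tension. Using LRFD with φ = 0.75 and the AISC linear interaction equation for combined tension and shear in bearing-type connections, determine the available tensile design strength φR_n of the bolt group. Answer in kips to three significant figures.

77.5 kips

A_b = π·0.625²/4 = 0.3068 in²; f_rv = 34.7 / (4 × 0.3068) = 28.28 ksi.
F'_nt = 1.3 F_nt − (F_nt / φF_nv) f_rv = 1.3·113 − (113/(0.75·68))·28.28 = 84.25 ksi, capped at F_nt → F'_nt = 84.25 ksi.
R_n = F'_nt · A_b · n = 84.25 × 0.3068 × 4 = 103.4 kips.
Design strength φR_n = 0.75 × 103.4 = 77.5 kips.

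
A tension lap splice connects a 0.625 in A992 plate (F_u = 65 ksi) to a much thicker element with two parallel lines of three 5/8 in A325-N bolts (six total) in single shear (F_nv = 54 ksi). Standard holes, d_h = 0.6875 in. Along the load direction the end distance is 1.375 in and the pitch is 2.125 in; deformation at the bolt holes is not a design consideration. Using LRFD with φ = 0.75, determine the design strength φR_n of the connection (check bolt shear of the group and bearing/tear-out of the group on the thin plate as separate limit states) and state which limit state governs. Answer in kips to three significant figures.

74.6 kips (bolt shear governs)

Bolt shear: A_b = π·0.625²/4 = 0.3068 in²; R_n = 54 × 0.3068 × 6 × 1 = 99.4 kips → 0.75 × 99.4 = 74.6 kips.
Bearing (1.5 l_c t F_u ≤ 3.0 d t F_u): upper limit = 3.0·0.625·0.625·65 = 76.17 kips.
  Edge l_c = 1.375 − 0.6875/2 = 1.031 → r_n = 62.84 kips; interior l_c = 2.125 − 0.6875 = 1.438 → r_n = 76.17 kips.
  R_n,bearing = 2·62.84 + 4·76.17 = 430.4 kips → 0.75 × 430.4 = 323 kips.
Bolt shear governs: 74.6 kips.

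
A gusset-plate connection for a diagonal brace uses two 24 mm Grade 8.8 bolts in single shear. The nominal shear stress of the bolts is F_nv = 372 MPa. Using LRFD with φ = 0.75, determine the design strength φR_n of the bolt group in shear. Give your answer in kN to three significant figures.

A_b = π × 24² / 4 = 452.4 mm².
R_n = F_nv · A_b · n · n_s = 372 × 452.4 × 2 × 1 / 1000 = 336.6 kN.
Design strength φR_n = 0.75 × 336.6 = 252 kN.

252 kN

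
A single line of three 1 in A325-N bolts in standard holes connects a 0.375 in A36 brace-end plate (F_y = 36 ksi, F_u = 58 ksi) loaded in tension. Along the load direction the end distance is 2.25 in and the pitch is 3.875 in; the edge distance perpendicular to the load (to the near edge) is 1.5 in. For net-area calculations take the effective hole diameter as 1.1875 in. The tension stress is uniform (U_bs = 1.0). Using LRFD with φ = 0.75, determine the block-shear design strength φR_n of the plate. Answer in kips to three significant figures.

Shear plane L_v = 2.25 + 2·3.875 = 10 in; A_gv = 10 × 0.375 = 3.75 in².
A_nv = (10 − 2.5·1.1875) × 0.375 = 2.637 in².
A_nt = (1.5 − 0.5·1.1875) × 0.375 = 0.3398 in².
0.6 F_u A_nv = 91.76 kips; 0.6 F_y A_gv = 81 kips → shear yielding governs the shear term.
R_n = 81 + 1.0 × 58 × 0.3398 = 100.7 kips.
Design strength φR_n = 0.75 × 100.7 = 75.5 kips.

75.5 kips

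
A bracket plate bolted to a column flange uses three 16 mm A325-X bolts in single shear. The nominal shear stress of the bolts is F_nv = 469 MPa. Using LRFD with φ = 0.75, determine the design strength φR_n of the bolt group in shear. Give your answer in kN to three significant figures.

A_b = π × 16² / 4 = 201.1 mm².
R_n = F_nv · A_b · n · n_s = 469 × 201.1 × 3 × 1 / 1000 = 282.9 kN.
Design strength φR_n = 0.75 × 282.9 = 212 kN.

212 kN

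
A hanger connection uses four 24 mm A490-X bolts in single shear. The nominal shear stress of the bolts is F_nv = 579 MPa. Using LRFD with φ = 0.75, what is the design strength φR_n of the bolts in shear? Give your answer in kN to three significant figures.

786 kN

A_b = π × 24² / 4 = 452.4 mm².
R_n = F_nv · A_b · n · n_s = 579 × 452.4 × 4 × 1 / 1000 = 1048 kN.
Design strength φR_n = 0.75 × 1048 = 786 kN.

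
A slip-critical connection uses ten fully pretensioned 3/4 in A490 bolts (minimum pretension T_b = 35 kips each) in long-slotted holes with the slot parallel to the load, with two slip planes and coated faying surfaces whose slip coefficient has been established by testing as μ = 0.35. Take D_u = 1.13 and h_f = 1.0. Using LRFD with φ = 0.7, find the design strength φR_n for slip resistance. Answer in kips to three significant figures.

R_n = μ · D_u · h_f · T_b · n_s · n_b = 0.35 × 1.13 × 1.0 × 35 × 2 × 10 = 276.8 kips.
Design strength φR_n = 0.7 × 276.8 = 194 kips.

194 kips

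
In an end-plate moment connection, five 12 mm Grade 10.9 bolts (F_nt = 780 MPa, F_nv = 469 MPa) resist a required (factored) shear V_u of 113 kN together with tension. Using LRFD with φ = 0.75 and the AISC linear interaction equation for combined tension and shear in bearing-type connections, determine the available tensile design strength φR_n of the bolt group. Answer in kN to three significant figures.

242 kN

A_b = π·12²/4 = 113.1 mm²; f_rv = 113 × 1000 / (5 × 113.1) = 199.8 MPa.
F'_nt = 1.3 F_nt − (F_nt / φF_nv) f_rv = 1.3·780 − (780/(0.75·469))·199.8 = 570.9 MPa, capped at F_nt → F'_nt = 570.9 MPa.
R_n = F'_nt · A_b · n = 570.9 × 113.1 × 5 / 1000 = 322.8 kN.
Design strength φR_n = 0.75 × 322.8 = 242 kN.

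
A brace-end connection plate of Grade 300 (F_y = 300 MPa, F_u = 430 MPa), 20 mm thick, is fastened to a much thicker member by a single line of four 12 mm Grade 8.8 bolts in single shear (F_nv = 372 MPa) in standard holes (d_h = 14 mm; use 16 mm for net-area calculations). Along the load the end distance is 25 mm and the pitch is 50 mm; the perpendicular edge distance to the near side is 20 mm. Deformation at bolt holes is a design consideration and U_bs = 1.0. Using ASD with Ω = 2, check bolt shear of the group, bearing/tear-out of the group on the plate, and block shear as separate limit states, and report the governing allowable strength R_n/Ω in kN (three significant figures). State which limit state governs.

84.1 kN (bolt shear governs)

Bolt shear: A_b = π·12²/4 = 113.1 mm²; R_n = 372 × 113.1 × 4 × 1 / 1000 = 168.3 kN → 168.3 / 2 = 84.1 kN.
Bearing: edge l_c = 18, r_n = 185.8 kN; interior l_c = 36, r_n = 247.7 kN; R_n = 185.8 + 3·247.7 = 928.8 kN → 464 kN.
Block shear: A_gv = 3500, A_nv = 2380, A_nt = 240 mm²; R_n = min(0.6F_uA_nv, 0.6F_yA_gv) + U_bs·F_u·A_nt = 717.2 kN → 359 kN.
Bolt shear governs: 84.1 kN.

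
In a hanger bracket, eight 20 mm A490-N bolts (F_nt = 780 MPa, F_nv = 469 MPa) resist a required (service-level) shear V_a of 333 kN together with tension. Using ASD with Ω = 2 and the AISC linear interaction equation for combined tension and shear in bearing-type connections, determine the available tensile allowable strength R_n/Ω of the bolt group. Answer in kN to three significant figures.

A_b = π·20²/4 = 314.2 mm²; f_rv = 333 × 1000 / (8 × 314.2) = 132.5 MPa.
F'_nt = 1.3 F_nt − (Ω F_nt / F_nv) f_rv = 1.3·780 − (2·780/469)·132.5 = 573.3 MPa, capped at F_nt → F'_nt = 573.3 MPa.
R_n = F'_nt · A_b · n = 573.3 × 314.2 × 8 / 1000 = 1441 kN.
Allowable strength R_n/Ω = 1441 / 2 = 720 kN.

720 kN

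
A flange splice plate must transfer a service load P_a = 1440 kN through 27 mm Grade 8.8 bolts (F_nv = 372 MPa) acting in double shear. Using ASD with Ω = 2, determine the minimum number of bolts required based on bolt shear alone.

A_b = π·27²/4 = 572.6 mm².
Per-bolt allowable strength R_n/Ω = 372 × 572.6 × 2 / 1000 / 2 = 213 kN.
n ≥ 1440 / 213 = 6.761 → use 7 bolts.

7 bolts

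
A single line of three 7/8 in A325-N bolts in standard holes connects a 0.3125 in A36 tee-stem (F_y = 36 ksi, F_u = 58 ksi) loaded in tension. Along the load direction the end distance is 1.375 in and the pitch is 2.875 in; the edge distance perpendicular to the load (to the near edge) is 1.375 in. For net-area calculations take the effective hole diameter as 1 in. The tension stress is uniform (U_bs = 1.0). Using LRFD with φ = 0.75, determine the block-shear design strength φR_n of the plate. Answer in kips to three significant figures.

Shear plane L_v = 1.375 + 2·2.875 = 7.125 in; A_gv = 7.125 × 0.3125 = 2.227 in².
A_nv = (7.125 − 2.5·1) × 0.3125 = 1.445 in².
A_nt = (1.375 − 0.5·1) × 0.3125 = 0.2734 in².
0.6 F_u A_nv = 50.3 kips; 0.6 F_y A_gv = 48.09 kips → shear yielding governs the shear term.
R_n = 48.09 + 1.0 × 58 × 0.2734 = 63.95 kips.
Design strength φR_n = 0.75 × 63.95 = 48 kips.

48 kips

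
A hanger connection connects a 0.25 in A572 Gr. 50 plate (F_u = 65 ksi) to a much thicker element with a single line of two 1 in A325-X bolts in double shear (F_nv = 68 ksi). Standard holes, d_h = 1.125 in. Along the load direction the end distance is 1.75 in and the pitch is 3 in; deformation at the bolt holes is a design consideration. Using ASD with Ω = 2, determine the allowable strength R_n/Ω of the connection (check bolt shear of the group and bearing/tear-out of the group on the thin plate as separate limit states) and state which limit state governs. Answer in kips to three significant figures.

Bolt shear: A_b = π·1²/4 = 0.7854 in²; R_n = 68 × 0.7854 × 2 × 2 = 213.6 kips → 213.6 / 2 = 107 kips.
Bearing (1.2 l_c t F_u ≤ 2.4 d t F_u): upper limit = 2.4·1·0.25·65 = 39 kips.
  Edge l_c = 1.75 − 1.125/2 = 1.188 → r_n = 23.16 kips; interior l_c = 3 − 1.125 = 1.875 → r_n = 36.56 kips.
  R_n,bearing = 1·23.16 + 1·36.56 = 59.72 kips → 59.72 / 2 = 29.9 kips.
Bearing governs: 29.9 kips.

29.9 kips (bearing governs)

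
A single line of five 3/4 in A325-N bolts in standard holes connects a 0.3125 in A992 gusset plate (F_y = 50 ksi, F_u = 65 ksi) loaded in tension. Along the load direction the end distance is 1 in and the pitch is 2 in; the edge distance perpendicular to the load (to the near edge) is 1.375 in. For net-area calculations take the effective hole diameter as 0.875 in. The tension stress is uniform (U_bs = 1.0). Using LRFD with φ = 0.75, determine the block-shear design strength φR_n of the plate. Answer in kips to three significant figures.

60.6 kips

Shear plane L_v = 1 + 4·2 = 9 in; A_gv = 9 × 0.3125 = 2.812 in².
A_nv = (9 − 4.5·0.875) × 0.3125 = 1.582 in².
A_nt = (1.375 − 0.5·0.875) × 0.3125 = 0.293 in².
0.6 F_u A_nv = 61.7 kips; 0.6 F_y A_gv = 84.38 kips → shear rupture governs the shear term.
R_n = 61.7 + 1.0 × 65 × 0.293 = 80.74 kips.
Design strength φR_n = 0.75 × 80.74 = 60.6 kips.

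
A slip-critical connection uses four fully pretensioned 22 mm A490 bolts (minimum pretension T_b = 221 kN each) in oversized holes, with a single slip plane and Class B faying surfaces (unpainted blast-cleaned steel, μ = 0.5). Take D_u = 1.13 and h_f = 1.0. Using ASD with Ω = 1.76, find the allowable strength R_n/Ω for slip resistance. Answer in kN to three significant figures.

R_n = μ · D_u · h_f · T_b · n_s · n_b = 0.5 × 1.13 × 1.0 × 221 × 1 × 4 = 499.5 kN.
Allowable strength R_n/Ω = 499.5 / 1.76 = 284 kN.

284 kN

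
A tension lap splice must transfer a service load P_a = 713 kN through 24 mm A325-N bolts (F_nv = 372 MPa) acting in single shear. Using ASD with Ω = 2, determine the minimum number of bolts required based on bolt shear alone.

A_b = π·24²/4 = 452.4 mm².
Per-bolt allowable strength R_n/Ω = 372 × 452.4 × 1 / 1000 / 2 = 84.14 kN.
n ≥ 713 / 84.14 = 8.474 → use 9 bolts.

9 bolts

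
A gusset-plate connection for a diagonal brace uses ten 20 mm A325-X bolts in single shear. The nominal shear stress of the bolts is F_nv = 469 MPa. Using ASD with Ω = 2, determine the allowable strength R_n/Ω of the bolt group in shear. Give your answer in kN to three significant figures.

A_b = π × 20² / 4 = 314.2 mm².
R_n = F_nv · A_b · n · n_s = 469 × 314.2 × 10 × 1 / 1000 = 1473 kN.
Allowable strength R_n/Ω = 1473 / 2 = 737 kN.

737 kN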